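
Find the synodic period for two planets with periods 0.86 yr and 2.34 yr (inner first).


1/P_syn = |1/P1 - 1/P2| = |1/0.86 - 1/2.34| => P_syn = 1.3597

1.3597 years


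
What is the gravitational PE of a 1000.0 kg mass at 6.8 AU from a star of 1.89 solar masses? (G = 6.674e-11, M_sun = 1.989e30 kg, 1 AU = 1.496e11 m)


M = 1.89 * 1.989e30 kg = 3.75921e+30 kg; r = 6.8 AU * 1.496e11 m/AU = 1.01728e+12 m. U = -GM*m/r = -(6.674e-11 * 3.75921e+30 * 1000.0) / 1.01728e+12 = -2.466e+11

-2.466e+11 J


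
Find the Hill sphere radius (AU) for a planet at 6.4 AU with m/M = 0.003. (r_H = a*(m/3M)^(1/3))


r_H = a * (m/3M)^(1/3) = 6.4 * (0.003/3)^(1/3) = 0.64

0.64 AU


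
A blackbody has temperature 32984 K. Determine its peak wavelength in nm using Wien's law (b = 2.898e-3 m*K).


lam_max = b / T = 2.898e-3 / 32984 = 8.786e-08 m = 87.8608 nm

87.8608 nm


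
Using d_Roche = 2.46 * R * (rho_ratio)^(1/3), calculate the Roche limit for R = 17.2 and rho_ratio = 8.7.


d_Roche = 2.46 * 17.2 * 8.7^(1/3) = 87.0235

87.0235


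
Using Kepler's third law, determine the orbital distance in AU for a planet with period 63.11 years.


a = P^(2/3) = 63.11^(2/3) = 15.8513

15.8513 AU


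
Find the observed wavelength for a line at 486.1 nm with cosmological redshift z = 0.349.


lam_obs = lam_emit * (1 + z) = 486.1 * (1 + 0.349) = 655.7489

655.7489 nm


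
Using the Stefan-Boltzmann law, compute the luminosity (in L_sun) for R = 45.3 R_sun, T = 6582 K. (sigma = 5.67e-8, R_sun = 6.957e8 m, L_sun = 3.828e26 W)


R = 45.3 * 6.957e8 m = 3.151521e+10 m. L = 4*pi*R^2*sigma*T^4 = 4*pi*(3.151521e+10)^2 * 5.67e-8 * 6582^4 = 1.328204189e+30 W. L/L_sun = 1.328204189e+30 / 3.828e26 = 3469.7079

3469.7079 L_sun


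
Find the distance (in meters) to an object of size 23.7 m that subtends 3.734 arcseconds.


D = size / theta_rad, theta_rad = 3.734 * pi/(180*3600) = 1.810e-05, D = 1.309e+06

1.309e+06 m


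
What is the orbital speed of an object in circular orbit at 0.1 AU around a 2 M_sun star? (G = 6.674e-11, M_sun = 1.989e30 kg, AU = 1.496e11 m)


v = sqrt(GM/r) = sqrt(6.674e-11 * 3.978e+30 / 1.496e+10) = 133217.0137

133217.0137 m/s


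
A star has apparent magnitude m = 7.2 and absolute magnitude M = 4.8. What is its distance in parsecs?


d = 10^((m - M + 5)/5) = 10^((7.2 - 4.8 + 5)/5) = 30.1995

30.1995 pc


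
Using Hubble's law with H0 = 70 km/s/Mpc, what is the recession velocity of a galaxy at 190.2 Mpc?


v = H0 * d = 70 * 190.2 = 13314.0

13314.0 km/s


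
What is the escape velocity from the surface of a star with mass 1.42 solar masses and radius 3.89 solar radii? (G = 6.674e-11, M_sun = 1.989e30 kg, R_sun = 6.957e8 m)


M = 1.42 * 1.989e30 kg = 2.82438e+30 kg; R = 3.89 * 6.957e8 m = 2.706273e+09 m. v_esc = sqrt(2GM/R) = sqrt(2 * 6.674e-11 * 2.82438e+30 / 2.706273e+09) = 373236.287

373236.287 m/s


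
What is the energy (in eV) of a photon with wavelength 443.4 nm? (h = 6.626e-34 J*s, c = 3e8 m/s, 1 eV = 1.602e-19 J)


E = hc/lambda = 6.626e-34 * 3e8 / 4.434e-07 = 4.483e-19 J = 2.7984 eV

2.7984 eV


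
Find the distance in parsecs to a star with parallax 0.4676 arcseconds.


d = 1/p = 1/0.4676 = 2.1386

2.1386 pc


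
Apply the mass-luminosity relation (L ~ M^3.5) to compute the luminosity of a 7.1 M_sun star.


L/L_sun = (M/M_sun)^3.5 = 7.1^3.5 = 953.6834

953.6834 L_sun


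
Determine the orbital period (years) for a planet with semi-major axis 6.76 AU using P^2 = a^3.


P = a^(3/2) = 6.76^1.5 = 17.576

17.576 years


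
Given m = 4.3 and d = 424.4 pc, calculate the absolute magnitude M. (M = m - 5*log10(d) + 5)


M = m - 5*log10(d) + 5 = 4.3 - 5*log10(424.4) + 5 = -3.8389

-3.8389


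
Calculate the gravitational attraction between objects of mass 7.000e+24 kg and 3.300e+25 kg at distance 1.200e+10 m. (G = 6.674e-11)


F = G*m1*m2/r^2 = 6.674e-11 * 7.000e+24 * 3.300e+25 / (1.200e+10)^2 = 6.674e-11 * 2.310e+50 / 1.440e+20 = 1.071e+20

1.071e+20 N


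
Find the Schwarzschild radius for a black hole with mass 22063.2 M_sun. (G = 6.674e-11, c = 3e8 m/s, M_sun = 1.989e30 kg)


M = 22063.2 * 1.989e30 kg = 4.38837048e+34 kg. rs = 2GM/c^2 = 2 * 6.674e-11 * 4.38837048e+34 / (3e8)^2 = 6.508e+07

6.508e+07 m


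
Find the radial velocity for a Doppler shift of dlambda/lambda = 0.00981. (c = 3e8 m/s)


v = (dlambda/lambda) * c = 0.00981 * 3e8 = 2.943e+06

2.943e+06 m/s


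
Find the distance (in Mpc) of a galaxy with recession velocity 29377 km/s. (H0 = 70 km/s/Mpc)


d = v / H0 = 29377 / 70 = 419.6714

419.6714 Mpc


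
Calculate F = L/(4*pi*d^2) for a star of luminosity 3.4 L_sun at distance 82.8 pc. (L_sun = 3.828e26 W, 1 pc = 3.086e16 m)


F = L / (4*pi*d^2) = 1.302e+27 / (4*pi*(2.555e+18)^2) = 1.586e-11

1.586e-11 W/m^2


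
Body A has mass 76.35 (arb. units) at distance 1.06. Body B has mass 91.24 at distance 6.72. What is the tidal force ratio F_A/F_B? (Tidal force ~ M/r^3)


Ratio = (M1/r1^3) / (M2/r2^3) = (76.35/1.06^3) / (91.24/6.72^3) = 213.2132

213.2132


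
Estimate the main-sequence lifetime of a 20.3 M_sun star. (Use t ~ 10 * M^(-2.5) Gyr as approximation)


t = 10 * M^(-2.5) = 10 * 20.3^(-2.5) = 0.0054

0.0054 Gyr


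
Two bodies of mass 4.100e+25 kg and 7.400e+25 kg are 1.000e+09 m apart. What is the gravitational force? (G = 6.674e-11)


F = G*m1*m2/r^2 = 6.674e-11 * 4.100e+25 * 7.400e+25 / (1.000e+09)^2 = 6.674e-11 * 3.034e+51 / 1.000e+18 = 2.025e+23

2.025e+23 N


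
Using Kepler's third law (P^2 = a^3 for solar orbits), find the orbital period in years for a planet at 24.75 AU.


P = a^(3/2) = 24.75^1.5 = 123.1297

123.1297 years


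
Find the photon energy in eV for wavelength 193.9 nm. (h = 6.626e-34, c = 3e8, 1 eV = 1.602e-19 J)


E = hc/lambda = 6.626e-34 * 3e8 / 1.939e-07 = 1.025e-18 J = 6.3993 eV

6.3993 eV


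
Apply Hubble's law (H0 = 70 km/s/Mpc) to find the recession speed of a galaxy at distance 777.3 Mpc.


v = H0 * d = 70 * 777.3 = 54411.0

54411.0 km/s


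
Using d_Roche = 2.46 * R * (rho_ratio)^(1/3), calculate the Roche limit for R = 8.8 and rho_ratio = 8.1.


d_Roche = 2.46 * 8.8 * 8.1^(1/3) = 43.4757

43.4757


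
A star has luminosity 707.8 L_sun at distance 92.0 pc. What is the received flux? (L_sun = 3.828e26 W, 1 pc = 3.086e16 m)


F = L / (4*pi*d^2) = 2.709e+29 / (4*pi*(2.839e+18)^2) = 2.675e-09

2.675e-09 W/m^2


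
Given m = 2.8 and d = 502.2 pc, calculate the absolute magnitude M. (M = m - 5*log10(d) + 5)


M = m - 5*log10(d) + 5 = 2.8 - 5*log10(502.2) + 5 = -5.7044

-5.7044


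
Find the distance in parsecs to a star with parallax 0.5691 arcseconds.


d = 1/p = 1/0.5691 = 1.7572

1.7572 pc


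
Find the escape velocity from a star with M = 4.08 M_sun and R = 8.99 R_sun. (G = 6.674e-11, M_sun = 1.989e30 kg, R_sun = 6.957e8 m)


M = 4.08 * 1.989e30 kg = 8.11512e+30 kg; R = 8.99 * 6.957e8 m = 6.254343e+09 m. v_esc = sqrt(2GM/R) = sqrt(2 * 6.674e-11 * 8.11512e+30 / 6.254343e+09) = 416164.2064

416164.2064 m/s


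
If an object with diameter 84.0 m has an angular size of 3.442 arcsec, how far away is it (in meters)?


D = size / theta_rad, theta_rad = 3.442 * pi/(180*3600) = 1.669e-05, D = 5.034e+06

5.034e+06 m


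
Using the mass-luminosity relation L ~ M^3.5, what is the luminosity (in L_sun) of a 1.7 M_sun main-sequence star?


L/L_sun = (M/M_sun)^3.5 = 1.7^3.5 = 6.4058

6.4058 L_sun


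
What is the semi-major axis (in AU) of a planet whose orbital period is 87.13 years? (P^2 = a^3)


a = P^(2/3) = 87.13^(2/3) = 19.6537

19.6537 AU


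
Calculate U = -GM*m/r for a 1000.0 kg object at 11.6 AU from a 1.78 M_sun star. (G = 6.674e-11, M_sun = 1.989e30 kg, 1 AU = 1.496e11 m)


M = 1.78 * 1.989e30 kg = 3.54042e+30 kg; r = 11.6 AU * 1.496e11 m/AU = 1.73536e+12 m. U = -GM*m/r = -(6.674e-11 * 3.54042e+30 * 1000.0) / 1.73536e+12 = -1.362e+11

-1.362e+11 J


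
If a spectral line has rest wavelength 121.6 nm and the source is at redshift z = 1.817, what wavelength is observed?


lam_obs = lam_emit * (1 + z) = 121.6 * (1 + 1.817) = 342.5472

342.5472 nm


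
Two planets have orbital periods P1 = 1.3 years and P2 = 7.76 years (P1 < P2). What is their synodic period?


1/P_syn = |1/P1 - 1/P2| = |1/1.3 - 1/7.76| => P_syn = 1.5616

1.5616 years


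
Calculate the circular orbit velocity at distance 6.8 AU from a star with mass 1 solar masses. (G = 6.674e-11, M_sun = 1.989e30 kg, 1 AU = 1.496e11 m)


v = sqrt(GM/r) = sqrt(6.674e-11 * 1.989e+30 / 1.017e+12) = 11423.2647

11423.2647 m/s


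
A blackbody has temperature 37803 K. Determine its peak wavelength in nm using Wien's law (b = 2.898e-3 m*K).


lam_max = b / T = 2.898e-3 / 37803 = 7.666e-08 m = 76.6606 nm

76.6606 nm


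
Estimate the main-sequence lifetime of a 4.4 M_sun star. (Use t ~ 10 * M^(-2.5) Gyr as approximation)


t = 10 * M^(-2.5) = 10 * 4.4^(-2.5) = 0.2462

0.2462 Gyr


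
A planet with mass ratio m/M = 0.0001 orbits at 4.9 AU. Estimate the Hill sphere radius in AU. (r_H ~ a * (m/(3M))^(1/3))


r_H = a * (m/3M)^(1/3) = 4.9 * (0.0001/3)^(1/3) = 0.1577

0.1577 AU


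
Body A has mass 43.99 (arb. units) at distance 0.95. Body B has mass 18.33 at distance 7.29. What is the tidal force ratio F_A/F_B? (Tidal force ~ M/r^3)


Ratio = (M1/r1^3) / (M2/r2^3) = (43.99/0.95^3) / (18.33/7.29^3) = 1084.4344

1084.4344


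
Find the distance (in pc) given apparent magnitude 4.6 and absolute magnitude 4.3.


d = 10^((m - M + 5)/5) = 10^((4.6 - 4.3 + 5)/5) = 11.4815

11.4815 pc


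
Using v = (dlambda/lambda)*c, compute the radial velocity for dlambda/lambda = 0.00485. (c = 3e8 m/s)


v = (dlambda/lambda) * c = 0.00485 * 3e8 = 1.455e+06

1.455e+06 m/s


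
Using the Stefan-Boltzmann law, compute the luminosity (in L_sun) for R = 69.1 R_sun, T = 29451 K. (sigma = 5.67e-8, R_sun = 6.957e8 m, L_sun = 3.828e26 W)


R = 69.1 * 6.957e8 m = 4.807287e+10 m. L = 4*pi*R^2*sigma*T^4 = 4*pi*(4.807287e+10)^2 * 5.67e-8 * 29451^4 = 1.238777211e+33 W. L/L_sun = 1.238777211e+33 / 3.828e26 = 3.236e+06

3.236e+06 L_sun


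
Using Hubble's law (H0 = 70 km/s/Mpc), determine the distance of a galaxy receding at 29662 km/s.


d = v / H0 = 29662 / 70 = 423.7429

423.7429 Mpc


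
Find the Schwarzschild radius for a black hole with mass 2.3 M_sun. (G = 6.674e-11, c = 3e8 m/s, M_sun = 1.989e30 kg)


M = 2.3 * 1.989e30 kg = 4.5747e+30 kg. rs = 2GM/c^2 = 2 * 6.674e-11 * 4.5747e+30 / (3e8)^2 = 6784.7884

6784.7884 m


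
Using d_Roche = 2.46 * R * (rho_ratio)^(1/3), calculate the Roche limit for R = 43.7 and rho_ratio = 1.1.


d_Roche = 2.46 * 43.7 * 1.1^(1/3) = 110.9722

110.9722


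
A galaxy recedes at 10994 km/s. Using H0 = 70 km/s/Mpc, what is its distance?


d = v / H0 = 10994 / 70 = 157.0571

157.0571 Mpc


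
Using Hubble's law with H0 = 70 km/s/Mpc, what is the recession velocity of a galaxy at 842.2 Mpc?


v = H0 * d = 70 * 842.2 = 58954.0

58954.0 km/s


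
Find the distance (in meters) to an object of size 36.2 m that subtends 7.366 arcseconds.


D = size / theta_rad, theta_rad = 7.366 * pi/(180*3600) = 3.571e-05, D = 1.014e+06

1.014e+06 m


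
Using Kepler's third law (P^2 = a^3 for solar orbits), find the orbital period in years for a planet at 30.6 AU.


P = a^(3/2) = 30.6^1.5 = 169.2708

169.2708 years


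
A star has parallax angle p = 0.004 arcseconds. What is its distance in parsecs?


d = 1/p = 1/0.004 = 250.0

250.0 pc


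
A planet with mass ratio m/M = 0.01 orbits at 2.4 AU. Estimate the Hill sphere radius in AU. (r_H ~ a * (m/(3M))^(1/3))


r_H = a * (m/3M)^(1/3) = 2.4 * (0.01/3)^(1/3) = 0.3585

0.3585 AU


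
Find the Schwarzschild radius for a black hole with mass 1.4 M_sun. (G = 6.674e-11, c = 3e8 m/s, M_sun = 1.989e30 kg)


M = 1.4 * 1.989e30 kg = 2.7846e+30 kg. rs = 2GM/c^2 = 2 * 6.674e-11 * 2.7846e+30 / (3e8)^2 = 4129.8712

4129.8712 m


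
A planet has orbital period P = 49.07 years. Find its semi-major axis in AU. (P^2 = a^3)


a = P^(2/3) = 49.07^(2/3) = 13.4033

13.4033 AU


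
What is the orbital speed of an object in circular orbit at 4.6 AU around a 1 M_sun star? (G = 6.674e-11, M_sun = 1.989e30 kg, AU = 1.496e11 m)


v = sqrt(GM/r) = sqrt(6.674e-11 * 1.989e+30 / 6.882e+11) = 13888.8338

13888.8338 m/s


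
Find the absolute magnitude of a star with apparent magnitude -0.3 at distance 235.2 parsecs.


M = m - 5*log10(d) + 5 = -0.3 - 5*log10(235.2) + 5 = -7.1572

-7.1572


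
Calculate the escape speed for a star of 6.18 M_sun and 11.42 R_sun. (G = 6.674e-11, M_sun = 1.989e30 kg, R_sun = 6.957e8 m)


M = 6.18 * 1.989e30 kg = 1.229202e+31 kg; R = 11.42 * 6.957e8 m = 7.944894e+09 m. v_esc = sqrt(2GM/R) = sqrt(2 * 6.674e-11 * 1.229202e+31 / 7.944894e+09) = 454439.0826

454439.0826 m/s


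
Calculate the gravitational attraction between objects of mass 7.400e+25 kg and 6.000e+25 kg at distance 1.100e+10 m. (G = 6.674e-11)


F = G*m1*m2/r^2 = 6.674e-11 * 7.400e+25 * 6.000e+25 / (1.100e+10)^2 = 6.674e-11 * 4.440e+51 / 1.210e+20 = 2.449e+21

2.449e+21 N


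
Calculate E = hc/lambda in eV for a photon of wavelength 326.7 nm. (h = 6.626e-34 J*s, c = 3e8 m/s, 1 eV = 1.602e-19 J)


E = hc/lambda = 6.626e-34 * 3e8 / 3.267e-07 = 6.084e-19 J = 3.7981 eV

3.7981 eV


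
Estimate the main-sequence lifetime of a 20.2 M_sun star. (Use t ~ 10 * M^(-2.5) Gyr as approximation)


t = 10 * M^(-2.5) = 10 * 20.2^(-2.5) = 0.0055

0.0055 Gyr


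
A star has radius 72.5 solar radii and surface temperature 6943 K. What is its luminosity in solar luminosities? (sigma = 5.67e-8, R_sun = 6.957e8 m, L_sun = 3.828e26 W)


R = 72.5 * 6.957e8 m = 5.043825e+10 m. L = 4*pi*R^2*sigma*T^4 = 4*pi*(5.043825e+10)^2 * 5.67e-8 * 6943^4 = 4.212128422e+30 W. L/L_sun = 4.212128422e+30 / 3.828e26 = 11003.4703

11003.4703 L_sun


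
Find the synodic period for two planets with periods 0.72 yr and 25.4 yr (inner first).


1/P_syn = |1/P1 - 1/P2| = |1/0.72 - 1/25.4| => P_syn = 0.741

0.741 years


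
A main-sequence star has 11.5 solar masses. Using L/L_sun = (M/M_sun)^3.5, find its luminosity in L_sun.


L/L_sun = (M/M_sun)^3.5 = 11.5^3.5 = 5157.5381

5157.5381 L_sun


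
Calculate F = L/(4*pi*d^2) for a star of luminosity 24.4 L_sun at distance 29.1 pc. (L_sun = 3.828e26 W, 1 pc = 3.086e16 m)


F = L / (4*pi*d^2) = 9.340e+27 / (4*pi*(8.980e+17)^2) = 9.217e-10

9.217e-10 W/m^2


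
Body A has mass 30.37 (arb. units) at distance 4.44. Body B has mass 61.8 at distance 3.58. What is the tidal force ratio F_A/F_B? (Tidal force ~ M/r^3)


Ratio = (M1/r1^3) / (M2/r2^3) = (30.37/4.44^3) / (61.8/3.58^3) = 0.2576

0.2576


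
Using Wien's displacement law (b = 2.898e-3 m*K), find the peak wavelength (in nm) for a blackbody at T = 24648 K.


lam_max = b / T = 2.898e-3 / 24648 = 1.176e-07 m = 117.5755 nm

117.5755 nm


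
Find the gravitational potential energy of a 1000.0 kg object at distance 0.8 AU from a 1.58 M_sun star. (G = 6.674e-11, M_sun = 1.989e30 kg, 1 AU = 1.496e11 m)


M = 1.58 * 1.989e30 kg = 3.14262e+30 kg; r = 0.8 AU * 1.496e11 m/AU = 1.1968e+11 m. U = -GM*m/r = -(6.674e-11 * 3.14262e+30 * 1000.0) / 1.1968e+11 = -1.752e+12

-1.752e+12 J


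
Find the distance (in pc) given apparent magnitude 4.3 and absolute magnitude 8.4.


d = 10^((m - M + 5)/5) = 10^((4.3 - 8.4 + 5)/5) = 1.5136

1.5136 pc


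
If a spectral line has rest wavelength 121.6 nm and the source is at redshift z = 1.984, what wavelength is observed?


lam_obs = lam_emit * (1 + z) = 121.6 * (1 + 1.984) = 362.8544

362.8544 nm


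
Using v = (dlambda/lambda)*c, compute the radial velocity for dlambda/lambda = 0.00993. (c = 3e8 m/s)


v = (dlambda/lambda) * c = 0.00993 * 3e8 = 2.979e+06

2.979e+06 m/s


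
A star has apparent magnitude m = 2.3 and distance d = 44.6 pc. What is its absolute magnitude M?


M = m - 5*log10(d) + 5 = 2.3 - 5*log10(44.6) + 5 = -0.9467

-0.9467


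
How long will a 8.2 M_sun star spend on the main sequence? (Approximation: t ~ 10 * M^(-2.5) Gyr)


t = 10 * M^(-2.5) = 10 * 8.2^(-2.5) = 0.0519

0.0519 Gyr


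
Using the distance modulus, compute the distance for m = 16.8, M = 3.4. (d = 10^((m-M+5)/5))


d = 10^((m - M + 5)/5) = 10^((16.8 - 3.4 + 5)/5) = 4786.3009

4786.3009 pc


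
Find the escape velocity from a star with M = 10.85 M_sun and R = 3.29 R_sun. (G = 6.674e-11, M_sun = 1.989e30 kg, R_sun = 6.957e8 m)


M = 10.85 * 1.989e30 kg = 2.158065e+31 kg; R = 3.29 * 6.957e8 m = 2.288853e+09 m. v_esc = sqrt(2GM/R) = sqrt(2 * 6.674e-11 * 2.158065e+31 / 2.288853e+09) = 1.122e+06

1.122e+06 m/s


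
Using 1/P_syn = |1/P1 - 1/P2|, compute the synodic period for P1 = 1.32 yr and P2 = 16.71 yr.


1/P_syn = |1/P1 - 1/P2| = |1/1.32 - 1/16.71| => P_syn = 1.4332

1.4332 years


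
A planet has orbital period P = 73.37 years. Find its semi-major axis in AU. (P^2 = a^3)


a = P^(2/3) = 73.37^(2/3) = 17.5258

17.5258 AU


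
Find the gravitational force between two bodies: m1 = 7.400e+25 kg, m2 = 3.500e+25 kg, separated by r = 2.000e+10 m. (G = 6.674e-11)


F = G*m1*m2/r^2 = 6.674e-11 * 7.400e+25 * 3.500e+25 / (2.000e+10)^2 = 6.674e-11 * 2.590e+51 / 4.000e+20 = 4.321e+20

4.321e+20 N


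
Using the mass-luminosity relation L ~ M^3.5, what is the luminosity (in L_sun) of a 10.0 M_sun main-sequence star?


L/L_sun = (M/M_sun)^3.5 = 10.0^3.5 = 3162.2777

3162.2777 L_sun


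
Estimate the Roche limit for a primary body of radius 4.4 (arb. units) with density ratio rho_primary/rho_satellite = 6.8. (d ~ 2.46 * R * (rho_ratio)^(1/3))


d_Roche = 2.46 * 4.4 * 6.8^(1/3) = 20.5065

20.5065


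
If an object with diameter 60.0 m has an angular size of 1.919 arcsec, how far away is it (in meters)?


D = size / theta_rad, theta_rad = 1.919 * pi/(180*3600) = 9.304e-06, D = 6.449e+06

6.449e+06 m


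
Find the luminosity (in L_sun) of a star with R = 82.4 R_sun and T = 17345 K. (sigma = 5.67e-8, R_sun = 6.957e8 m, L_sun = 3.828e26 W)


R = 82.4 * 6.957e8 m = 5.732568e+10 m. L = 4*pi*R^2*sigma*T^4 = 4*pi*(5.732568e+10)^2 * 5.67e-8 * 17345^4 = 2.119281123e+32 W. L/L_sun = 2.119281123e+32 / 3.828e26 = 553626.2076

553626.2076 L_sun


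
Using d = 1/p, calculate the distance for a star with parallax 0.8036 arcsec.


d = 1/p = 1/0.8036 = 1.2444

1.2444 pc


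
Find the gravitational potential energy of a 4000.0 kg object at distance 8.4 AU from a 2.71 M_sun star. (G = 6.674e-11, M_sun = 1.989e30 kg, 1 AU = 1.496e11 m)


M = 2.71 * 1.989e30 kg = 5.39019e+30 kg; r = 8.4 AU * 1.496e11 m/AU = 1.25664e+12 m. U = -GM*m/r = -(6.674e-11 * 5.39019e+30 * 4000.0) / 1.25664e+12 = -1.145e+12

-1.145e+12 J


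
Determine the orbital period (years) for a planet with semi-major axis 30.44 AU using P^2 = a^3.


P = a^(3/2) = 30.44^1.5 = 167.945

167.945 years


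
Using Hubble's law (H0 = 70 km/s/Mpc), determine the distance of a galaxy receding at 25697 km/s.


d = v / H0 = 25697 / 70 = 367.1

367.1 Mpc


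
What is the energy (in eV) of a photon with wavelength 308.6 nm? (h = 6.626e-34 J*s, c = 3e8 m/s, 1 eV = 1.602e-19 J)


E = hc/lambda = 6.626e-34 * 3e8 / 3.086e-07 = 6.441e-19 J = 4.0208 eV

4.0208 eV


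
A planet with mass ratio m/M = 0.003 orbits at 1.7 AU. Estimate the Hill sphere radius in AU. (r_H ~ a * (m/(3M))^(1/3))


r_H = a * (m/3M)^(1/3) = 1.7 * (0.003/3)^(1/3) = 0.17

0.17 AU


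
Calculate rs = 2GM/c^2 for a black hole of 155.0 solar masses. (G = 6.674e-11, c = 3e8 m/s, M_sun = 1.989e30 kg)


M = 155.0 * 1.989e30 kg = 3.08295e+32 kg. rs = 2GM/c^2 = 2 * 6.674e-11 * 3.08295e+32 / (3e8)^2 = 457235.74

457235.74 m


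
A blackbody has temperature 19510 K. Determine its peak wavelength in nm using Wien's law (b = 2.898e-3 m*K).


lam_max = b / T = 2.898e-3 / 19510 = 1.485e-07 m = 148.5392 nm

148.5392 nm


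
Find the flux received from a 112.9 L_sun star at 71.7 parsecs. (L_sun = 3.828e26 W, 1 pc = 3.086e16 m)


F = L / (4*pi*d^2) = 4.322e+28 / (4*pi*(2.213e+18)^2) = 7.025e-10

7.025e-10 W/m^2


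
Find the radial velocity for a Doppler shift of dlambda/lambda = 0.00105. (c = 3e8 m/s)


v = (dlambda/lambda) * c = 0.00105 * 3e8 = 315000.0

315000.0 m/s


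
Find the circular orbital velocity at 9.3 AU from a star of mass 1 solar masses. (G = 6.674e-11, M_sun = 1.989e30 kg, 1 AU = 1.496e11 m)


v = sqrt(GM/r) = sqrt(6.674e-11 * 1.989e+30 / 1.391e+12) = 9767.9454

9767.9454 m/s


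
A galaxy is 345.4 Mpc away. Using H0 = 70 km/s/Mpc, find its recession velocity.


v = H0 * d = 70 * 345.4 = 24178.0

24178.0 km/s


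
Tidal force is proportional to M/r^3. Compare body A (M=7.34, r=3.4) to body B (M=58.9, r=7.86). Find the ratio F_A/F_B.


Ratio = (M1/r1^3) / (M2/r2^3) = (7.34/3.4^3) / (58.9/7.86^3) = 1.5396

1.5396


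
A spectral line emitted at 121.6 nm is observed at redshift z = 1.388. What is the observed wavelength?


lam_obs = lam_emit * (1 + z) = 121.6 * (1 + 1.388) = 290.3808

290.3808 nm


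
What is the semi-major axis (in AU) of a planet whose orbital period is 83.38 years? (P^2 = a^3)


a = P^(2/3) = 83.38^(2/3) = 19.0857

19.0857 AU


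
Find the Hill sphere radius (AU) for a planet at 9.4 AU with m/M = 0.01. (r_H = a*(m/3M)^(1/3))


r_H = a * (m/3M)^(1/3) = 9.4 * (0.01/3)^(1/3) = 1.4042

1.4042 AU


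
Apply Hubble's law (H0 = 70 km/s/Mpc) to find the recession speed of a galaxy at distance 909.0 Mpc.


v = H0 * d = 70 * 909.0 = 63630.0

63630.0 km/s


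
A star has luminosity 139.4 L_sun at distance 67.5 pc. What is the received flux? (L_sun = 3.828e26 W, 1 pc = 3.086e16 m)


F = L / (4*pi*d^2) = 5.336e+28 / (4*pi*(2.083e+18)^2) = 9.786e-10

9.786e-10 W/m^2


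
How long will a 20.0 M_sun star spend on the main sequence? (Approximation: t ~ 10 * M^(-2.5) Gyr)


t = 10 * M^(-2.5) = 10 * 20.0^(-2.5) = 0.0056

0.0056 Gyr


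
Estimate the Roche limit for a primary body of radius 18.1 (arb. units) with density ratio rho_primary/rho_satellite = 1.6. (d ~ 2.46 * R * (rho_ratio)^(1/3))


d_Roche = 2.46 * 18.1 * 1.6^(1/3) = 52.0779

52.0779


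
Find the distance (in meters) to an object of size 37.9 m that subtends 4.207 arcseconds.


D = size / theta_rad, theta_rad = 4.207 * pi/(180*3600) = 2.040e-05, D = 1.858e+06

1.858e+06 m


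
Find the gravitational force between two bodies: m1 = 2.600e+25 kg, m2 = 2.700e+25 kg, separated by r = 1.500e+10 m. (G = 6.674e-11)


F = G*m1*m2/r^2 = 6.674e-11 * 2.600e+25 * 2.700e+25 / (1.500e+10)^2 = 6.674e-11 * 7.020e+50 / 2.250e+20 = 2.082e+20

2.082e+20 N


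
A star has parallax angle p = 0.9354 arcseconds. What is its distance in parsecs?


d = 1/p = 1/0.9354 = 1.0691

1.0691 pc


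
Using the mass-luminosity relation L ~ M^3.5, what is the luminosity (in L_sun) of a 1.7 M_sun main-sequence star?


L/L_sun = (M/M_sun)^3.5 = 1.7^3.5 = 6.4058

6.4058 L_sun


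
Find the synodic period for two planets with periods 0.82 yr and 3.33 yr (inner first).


1/P_syn = |1/P1 - 1/P2| = |1/0.82 - 1/3.33| => P_syn = 1.0879

1.0879 years


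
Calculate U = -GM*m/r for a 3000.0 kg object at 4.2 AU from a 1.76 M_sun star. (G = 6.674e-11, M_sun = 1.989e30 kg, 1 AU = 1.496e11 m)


M = 1.76 * 1.989e30 kg = 3.50064e+30 kg; r = 4.2 AU * 1.496e11 m/AU = 6.2832e+11 m. U = -GM*m/r = -(6.674e-11 * 3.50064e+30 * 3000.0) / 6.2832e+11 = -1.116e+12

-1.116e+12 J


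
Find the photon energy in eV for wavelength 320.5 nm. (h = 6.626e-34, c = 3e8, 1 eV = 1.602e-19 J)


E = hc/lambda = 6.626e-34 * 3e8 / 3.205e-07 = 6.202e-19 J = 3.8715 eV

3.8715 eV


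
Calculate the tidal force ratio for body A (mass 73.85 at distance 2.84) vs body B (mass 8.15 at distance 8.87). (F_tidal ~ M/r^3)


Ratio = (M1/r1^3) / (M2/r2^3) = (73.85/2.84^3) / (8.15/8.87^3) = 276.0633

276.0633


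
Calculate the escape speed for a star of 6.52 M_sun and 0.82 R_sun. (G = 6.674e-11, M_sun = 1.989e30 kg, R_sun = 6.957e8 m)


M = 6.52 * 1.989e30 kg = 1.296828e+31 kg; R = 0.82 * 6.957e8 m = 5.70474e+08 m. v_esc = sqrt(2GM/R) = sqrt(2 * 6.674e-11 * 1.296828e+31 / 5.70474e+08) = 1.742e+06

1.742e+06 m/s


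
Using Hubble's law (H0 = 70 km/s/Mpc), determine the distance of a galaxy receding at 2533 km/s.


d = v / H0 = 2533 / 70 = 36.1857

36.1857 Mpc


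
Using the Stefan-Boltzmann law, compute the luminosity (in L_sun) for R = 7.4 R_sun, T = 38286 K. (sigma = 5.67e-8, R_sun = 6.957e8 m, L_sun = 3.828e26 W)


R = 7.4 * 6.957e8 m = 5.14818e+09 m. L = 4*pi*R^2*sigma*T^4 = 4*pi*(5.14818e+09)^2 * 5.67e-8 * 38286^4 = 4.05751701e+31 W. L/L_sun = 4.05751701e+31 / 3.828e26 = 105995.7422

105995.7422 L_sun


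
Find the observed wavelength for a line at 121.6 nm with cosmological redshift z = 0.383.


lam_obs = lam_emit * (1 + z) = 121.6 * (1 + 0.383) = 168.1728

168.1728 nm


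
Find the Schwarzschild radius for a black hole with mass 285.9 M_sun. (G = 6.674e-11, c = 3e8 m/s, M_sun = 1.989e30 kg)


M = 285.9 * 1.989e30 kg = 5.686551e+32 kg. rs = 2GM/c^2 = 2 * 6.674e-11 * 5.686551e+32 / (3e8)^2 = 843378.6972

843378.6972 m


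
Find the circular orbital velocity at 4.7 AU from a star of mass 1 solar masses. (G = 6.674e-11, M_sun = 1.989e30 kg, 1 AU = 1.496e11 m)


v = sqrt(GM/r) = sqrt(6.674e-11 * 1.989e+30 / 7.031e+11) = 13740.2858

13740.2858 m/s


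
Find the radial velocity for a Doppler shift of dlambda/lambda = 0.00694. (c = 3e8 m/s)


v = (dlambda/lambda) * c = 0.00694 * 3e8 = 2.082e+06

2.082e+06 m/s


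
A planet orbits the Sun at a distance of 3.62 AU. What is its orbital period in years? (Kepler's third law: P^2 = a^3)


P = a^(3/2) = 3.62^1.5 = 6.8875

6.8875 years


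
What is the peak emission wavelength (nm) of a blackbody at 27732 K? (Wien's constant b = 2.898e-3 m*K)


lam_max = b / T = 2.898e-3 / 27732 = 1.045e-07 m = 104.5002 nm

104.5002 nm


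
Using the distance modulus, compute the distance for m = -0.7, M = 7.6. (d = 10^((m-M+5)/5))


d = 10^((m - M + 5)/5) = 10^((-0.7 - 7.6 + 5)/5) = 0.2188

0.2188 pc


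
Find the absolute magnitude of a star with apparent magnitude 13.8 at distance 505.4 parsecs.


M = m - 5*log10(d) + 5 = 13.8 - 5*log10(505.4) + 5 = 5.2818

5.2818


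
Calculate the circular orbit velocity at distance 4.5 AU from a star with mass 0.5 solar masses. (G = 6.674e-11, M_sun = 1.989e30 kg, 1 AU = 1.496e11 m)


v = sqrt(GM/r) = sqrt(6.674e-11 * 9.945e+29 / 6.732e+11) = 9929.4099

9929.4099 m/s


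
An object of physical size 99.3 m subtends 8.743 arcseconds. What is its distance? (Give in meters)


D = size / theta_rad, theta_rad = 8.743 * pi/(180*3600) = 4.239e-05, D = 2.343e+06

2.343e+06 m


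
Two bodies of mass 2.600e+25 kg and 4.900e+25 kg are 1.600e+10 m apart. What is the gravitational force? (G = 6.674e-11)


F = G*m1*m2/r^2 = 6.674e-11 * 2.600e+25 * 4.900e+25 / (1.600e+10)^2 = 6.674e-11 * 1.274e+51 / 2.560e+20 = 3.321e+20

3.321e+20 N


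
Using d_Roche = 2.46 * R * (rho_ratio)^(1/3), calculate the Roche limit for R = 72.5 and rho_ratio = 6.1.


d_Roche = 2.46 * 72.5 * 6.1^(1/3) = 325.874

325.874


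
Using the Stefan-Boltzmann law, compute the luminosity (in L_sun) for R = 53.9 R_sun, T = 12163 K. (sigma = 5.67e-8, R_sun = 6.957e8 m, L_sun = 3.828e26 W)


R = 53.9 * 6.957e8 m = 3.749823e+10 m. L = 4*pi*R^2*sigma*T^4 = 4*pi*(3.749823e+10)^2 * 5.67e-8 * 12163^4 = 2.192690258e+31 W. L/L_sun = 2.192690258e+31 / 3.828e26 = 57280.3098

57280.3098 L_sun


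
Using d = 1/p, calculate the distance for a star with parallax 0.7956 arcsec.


d = 1/p = 1/0.7956 = 1.2569

1.2569 pc


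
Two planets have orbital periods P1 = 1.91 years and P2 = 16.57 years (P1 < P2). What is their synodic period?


1/P_syn = |1/P1 - 1/P2| = |1/1.91 - 1/16.57| => P_syn = 2.1588

2.1588 years


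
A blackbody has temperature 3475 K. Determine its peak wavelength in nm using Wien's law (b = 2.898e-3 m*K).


lam_max = b / T = 2.898e-3 / 3475 = 8.340e-07 m = 833.9568 nm

833.9568 nm


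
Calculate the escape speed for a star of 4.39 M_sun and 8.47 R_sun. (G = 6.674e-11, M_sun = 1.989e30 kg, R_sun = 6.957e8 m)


M = 4.39 * 1.989e30 kg = 8.73171e+30 kg; R = 8.47 * 6.957e8 m = 5.892579e+09 m. v_esc = sqrt(2GM/R) = sqrt(2 * 6.674e-11 * 8.73171e+30 / 5.892579e+09) = 444738.8245

444738.8245 m/s


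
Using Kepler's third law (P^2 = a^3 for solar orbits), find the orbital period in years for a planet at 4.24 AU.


P = a^(3/2) = 4.24^1.5 = 8.7307

8.7307 years


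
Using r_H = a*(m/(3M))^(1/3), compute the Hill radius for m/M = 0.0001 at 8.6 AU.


r_H = a * (m/3M)^(1/3) = 8.6 * (0.0001/3)^(1/3) = 0.2768

0.2768 AU


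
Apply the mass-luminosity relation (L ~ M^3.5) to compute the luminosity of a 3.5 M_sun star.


L/L_sun = (M/M_sun)^3.5 = 3.5^3.5 = 80.2118

80.2118 L_sun


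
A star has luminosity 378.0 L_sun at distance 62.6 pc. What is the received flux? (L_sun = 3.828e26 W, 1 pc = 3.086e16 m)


F = L / (4*pi*d^2) = 1.447e+29 / (4*pi*(1.932e+18)^2) = 3.085e-09

3.085e-09 W/m^2


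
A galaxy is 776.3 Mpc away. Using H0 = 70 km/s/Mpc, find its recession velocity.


v = H0 * d = 70 * 776.3 = 54341.0

54341.0 km/s


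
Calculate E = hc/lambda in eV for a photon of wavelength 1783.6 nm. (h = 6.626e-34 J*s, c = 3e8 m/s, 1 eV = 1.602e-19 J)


E = hc/lambda = 6.626e-34 * 3e8 / 1.784e-06 = 1.114e-19 J = 0.6957 eV

0.6957 eV


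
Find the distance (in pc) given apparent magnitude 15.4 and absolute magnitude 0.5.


d = 10^((m - M + 5)/5) = 10^((15.4 - 0.5 + 5)/5) = 9549.9259

9549.9259 pc


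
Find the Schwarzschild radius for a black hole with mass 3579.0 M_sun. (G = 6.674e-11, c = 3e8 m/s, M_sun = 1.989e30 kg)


M = 3579.0 * 1.989e30 kg = 7.118631e+33 kg. rs = 2GM/c^2 = 2 * 6.674e-11 * 7.118631e+33 / (3e8)^2 = 1.056e+07

1.056e+07 m


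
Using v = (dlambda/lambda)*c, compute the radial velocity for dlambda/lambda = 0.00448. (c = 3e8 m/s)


v = (dlambda/lambda) * c = 0.00448 * 3e8 = 1.344e+06

1.344e+06 m/s


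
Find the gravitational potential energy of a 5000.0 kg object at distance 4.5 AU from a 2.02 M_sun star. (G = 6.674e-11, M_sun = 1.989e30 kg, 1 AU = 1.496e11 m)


M = 2.02 * 1.989e30 kg = 4.01778e+30 kg; r = 4.5 AU * 1.496e11 m/AU = 6.732e+11 m. U = -GM*m/r = -(6.674e-11 * 4.01778e+30 * 5000.0) / 6.732e+11 = -1.992e+12

-1.992e+12 J


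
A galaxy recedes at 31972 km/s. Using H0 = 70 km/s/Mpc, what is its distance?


d = v / H0 = 31972 / 70 = 456.7429

456.7429 Mpc


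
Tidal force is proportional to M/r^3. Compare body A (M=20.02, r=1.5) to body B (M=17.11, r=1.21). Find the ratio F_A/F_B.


Ratio = (M1/r1^3) / (M2/r2^3) = (20.02/1.5^3) / (17.11/1.21^3) = 0.6142

0.6142


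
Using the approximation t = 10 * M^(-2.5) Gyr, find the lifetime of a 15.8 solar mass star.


t = 10 * M^(-2.5) = 10 * 15.8^(-2.5) = 0.0101

0.0101 Gyr


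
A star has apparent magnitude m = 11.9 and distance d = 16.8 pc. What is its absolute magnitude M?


M = m - 5*log10(d) + 5 = 11.9 - 5*log10(16.8) + 5 = 10.7735

10.7735


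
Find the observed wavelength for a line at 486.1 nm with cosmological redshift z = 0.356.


lam_obs = lam_emit * (1 + z) = 486.1 * (1 + 0.356) = 659.1516

659.1516 nm


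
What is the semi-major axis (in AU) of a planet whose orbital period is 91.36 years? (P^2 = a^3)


a = P^(2/3) = 91.36^(2/3) = 20.2848

20.2848 AU


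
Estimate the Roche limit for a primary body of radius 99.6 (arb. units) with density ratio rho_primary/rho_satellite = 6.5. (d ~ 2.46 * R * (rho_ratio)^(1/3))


d_Roche = 2.46 * 99.6 * 6.5^(1/3) = 457.2625

457.2625


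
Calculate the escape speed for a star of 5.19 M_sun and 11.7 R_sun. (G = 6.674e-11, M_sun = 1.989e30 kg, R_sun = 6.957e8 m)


M = 5.19 * 1.989e30 kg = 1.032291e+31 kg; R = 11.7 * 6.957e8 m = 8.13969e+09 m. v_esc = sqrt(2GM/R) = sqrt(2 * 6.674e-11 * 1.032291e+31 / 8.13969e+09) = 411438.7927

411438.7927 m/s


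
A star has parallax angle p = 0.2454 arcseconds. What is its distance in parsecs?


d = 1/p = 1/0.2454 = 4.075

4.075 pc


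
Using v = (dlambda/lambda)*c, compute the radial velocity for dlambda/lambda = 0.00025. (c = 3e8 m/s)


v = (dlambda/lambda) * c = 0.00025 * 3e8 = 75000.0

75000.0 m/s


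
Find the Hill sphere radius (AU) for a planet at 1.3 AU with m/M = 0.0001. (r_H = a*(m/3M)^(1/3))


r_H = a * (m/3M)^(1/3) = 1.3 * (0.0001/3)^(1/3) = 0.0418

0.0418 AU


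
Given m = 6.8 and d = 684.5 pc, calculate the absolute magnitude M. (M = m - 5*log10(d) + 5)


M = m - 5*log10(d) + 5 = 6.8 - 5*log10(684.5) + 5 = -2.3769

-2.3769


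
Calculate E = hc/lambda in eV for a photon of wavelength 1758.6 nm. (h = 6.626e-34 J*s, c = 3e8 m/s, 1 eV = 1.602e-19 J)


E = hc/lambda = 6.626e-34 * 3e8 / 1.759e-06 = 1.130e-19 J = 0.7056 eV

0.7056 eV


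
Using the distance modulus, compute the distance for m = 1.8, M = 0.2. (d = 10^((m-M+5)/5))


d = 10^((m - M + 5)/5) = 10^((1.8 - 0.2 + 5)/5) = 20.893

20.893 pc


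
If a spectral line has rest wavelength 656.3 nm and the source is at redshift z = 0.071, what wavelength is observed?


lam_obs = lam_emit * (1 + z) = 656.3 * (1 + 0.071) = 702.8973

702.8973 nm


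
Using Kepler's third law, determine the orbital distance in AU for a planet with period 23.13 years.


a = P^(2/3) = 23.13^(2/3) = 8.118

8.118 AU


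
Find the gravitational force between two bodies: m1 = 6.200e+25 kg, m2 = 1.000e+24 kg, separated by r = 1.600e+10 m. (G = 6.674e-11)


F = G*m1*m2/r^2 = 6.674e-11 * 6.200e+25 * 1.000e+24 / (1.600e+10)^2 = 6.674e-11 * 6.200e+49 / 2.560e+20 = 1.616e+19

1.616e+19 N


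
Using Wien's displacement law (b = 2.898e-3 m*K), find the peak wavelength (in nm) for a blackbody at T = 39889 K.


lam_max = b / T = 2.898e-3 / 39889 = 7.265e-08 m = 72.6516 nm

72.6516 nm


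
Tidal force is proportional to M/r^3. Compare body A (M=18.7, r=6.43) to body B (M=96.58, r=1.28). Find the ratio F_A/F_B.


Ratio = (M1/r1^3) / (M2/r2^3) = (18.7/6.43^3) / (96.58/1.28^3) = 0.0015

0.0015


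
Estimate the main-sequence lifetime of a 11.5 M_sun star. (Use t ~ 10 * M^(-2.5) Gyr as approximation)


t = 10 * M^(-2.5) = 10 * 11.5^(-2.5) = 0.0223

0.0223 Gyr


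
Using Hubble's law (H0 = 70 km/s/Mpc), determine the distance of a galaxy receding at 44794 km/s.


d = v / H0 = 44794 / 70 = 639.9143

639.9143 Mpc


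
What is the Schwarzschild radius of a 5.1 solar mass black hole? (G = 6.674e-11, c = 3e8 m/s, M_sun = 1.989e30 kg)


M = 5.1 * 1.989e30 kg = 1.01439e+31 kg. rs = 2GM/c^2 = 2 * 6.674e-11 * 1.01439e+31 / (3e8)^2 = 15044.5308

15044.5308 m


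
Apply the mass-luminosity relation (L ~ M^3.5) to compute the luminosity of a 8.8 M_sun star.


L/L_sun = (M/M_sun)^3.5 = 8.8^3.5 = 2021.5726

2021.5726 L_sun


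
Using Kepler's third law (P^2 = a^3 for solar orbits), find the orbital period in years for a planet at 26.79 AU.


P = a^(3/2) = 26.79^1.5 = 138.6625

138.6625 years


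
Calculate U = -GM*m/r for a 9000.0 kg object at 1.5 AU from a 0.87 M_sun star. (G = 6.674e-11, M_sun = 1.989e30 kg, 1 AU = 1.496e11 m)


M = 0.87 * 1.989e30 kg = 1.73043e+30 kg; r = 1.5 AU * 1.496e11 m/AU = 2.244e+11 m. U = -GM*m/r = -(6.674e-11 * 1.73043e+30 * 9000.0) / 2.244e+11 = -4.632e+12

-4.632e+12 J


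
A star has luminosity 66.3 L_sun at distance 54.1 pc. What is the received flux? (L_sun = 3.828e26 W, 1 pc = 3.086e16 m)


F = L / (4*pi*d^2) = 2.538e+28 / (4*pi*(1.670e+18)^2) = 7.246e-10

7.246e-10 W/m^2


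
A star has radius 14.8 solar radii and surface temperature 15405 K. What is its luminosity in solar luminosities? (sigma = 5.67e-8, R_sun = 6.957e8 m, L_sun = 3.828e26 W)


R = 14.8 * 6.957e8 m = 1.029636e+10 m. L = 4*pi*R^2*sigma*T^4 = 4*pi*(1.029636e+10)^2 * 5.67e-8 * 15405^4 = 4.254094872e+30 W. L/L_sun = 4.254094872e+30 / 3.828e26 = 11113.1005

11113.1005 L_sun


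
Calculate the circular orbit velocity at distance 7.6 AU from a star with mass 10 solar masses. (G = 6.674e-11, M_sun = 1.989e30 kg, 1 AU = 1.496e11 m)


v = sqrt(GM/r) = sqrt(6.674e-11 * 1.989e+31 / 1.137e+12) = 34169.443

34169.443 m/s


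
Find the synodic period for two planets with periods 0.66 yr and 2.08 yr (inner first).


1/P_syn = |1/P1 - 1/P2| = |1/0.66 - 1/2.08| => P_syn = 0.9668

0.9668 years


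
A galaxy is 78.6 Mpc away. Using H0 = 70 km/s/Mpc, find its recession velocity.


v = H0 * d = 70 * 78.6 = 5502.0

5502.0 km/s


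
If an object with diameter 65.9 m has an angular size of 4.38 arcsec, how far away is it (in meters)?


D = size / theta_rad, theta_rad = 4.38 * pi/(180*3600) = 2.123e-05, D = 3.103e+06

3.103e+06 m


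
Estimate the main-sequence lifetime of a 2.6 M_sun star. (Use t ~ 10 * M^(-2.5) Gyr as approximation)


t = 10 * M^(-2.5) = 10 * 2.6^(-2.5) = 0.9174

0.9174 Gyr


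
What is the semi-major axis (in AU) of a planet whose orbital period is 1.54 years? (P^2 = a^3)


a = P^(2/3) = 1.54^(2/3) = 1.3336

1.3336 AU


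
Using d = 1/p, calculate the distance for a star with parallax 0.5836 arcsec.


d = 1/p = 1/0.5836 = 1.7135

1.7135 pc


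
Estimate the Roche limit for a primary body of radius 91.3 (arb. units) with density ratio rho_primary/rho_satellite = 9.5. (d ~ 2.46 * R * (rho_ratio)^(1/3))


d_Roche = 2.46 * 91.3 * 9.5^(1/3) = 475.6788

475.6788


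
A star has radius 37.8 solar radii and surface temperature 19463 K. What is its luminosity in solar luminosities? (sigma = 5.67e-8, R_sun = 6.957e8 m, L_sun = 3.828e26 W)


R = 37.8 * 6.957e8 m = 2.629746e+10 m. L = 4*pi*R^2*sigma*T^4 = 4*pi*(2.629746e+10)^2 * 5.67e-8 * 19463^4 = 7.070655208e+31 W. L/L_sun = 7.070655208e+31 / 3.828e26 = 184708.8612

184708.8612 L_sun


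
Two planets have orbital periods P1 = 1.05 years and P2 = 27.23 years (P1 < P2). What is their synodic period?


1/P_syn = |1/P1 - 1/P2| = |1/1.05 - 1/27.23| => P_syn = 1.0921

1.0921 years


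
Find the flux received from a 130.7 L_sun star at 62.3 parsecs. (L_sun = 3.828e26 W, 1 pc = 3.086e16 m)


F = L / (4*pi*d^2) = 5.003e+28 / (4*pi*(1.923e+18)^2) = 1.077e-09

1.077e-09 W/m^2


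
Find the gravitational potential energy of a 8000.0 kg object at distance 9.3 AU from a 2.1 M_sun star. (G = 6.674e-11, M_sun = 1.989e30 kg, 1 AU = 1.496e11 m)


M = 2.1 * 1.989e30 kg = 4.1769e+30 kg; r = 9.3 AU * 1.496e11 m/AU = 1.39128e+12 m. U = -GM*m/r = -(6.674e-11 * 4.1769e+30 * 8000.0) / 1.39128e+12 = -1.603e+12

-1.603e+12 J


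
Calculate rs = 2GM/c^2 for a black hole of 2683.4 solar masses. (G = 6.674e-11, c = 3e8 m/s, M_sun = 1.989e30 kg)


M = 2683.4 * 1.989e30 kg = 5.3372826e+33 kg. rs = 2GM/c^2 = 2 * 6.674e-11 * 5.3372826e+33 / (3e8)^2 = 7.916e+06

7.916e+06 m


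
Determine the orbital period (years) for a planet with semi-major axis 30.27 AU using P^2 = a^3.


P = a^(3/2) = 30.27^1.5 = 166.54

166.54 years


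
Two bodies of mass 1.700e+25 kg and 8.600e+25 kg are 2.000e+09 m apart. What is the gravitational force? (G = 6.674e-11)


F = G*m1*m2/r^2 = 6.674e-11 * 1.700e+25 * 8.600e+25 / (2.000e+09)^2 = 6.674e-11 * 1.462e+51 / 4.000e+18 = 2.439e+22

2.439e+22 N


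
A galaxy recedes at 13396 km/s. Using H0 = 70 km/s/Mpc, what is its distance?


d = v / H0 = 13396 / 70 = 191.3714

191.3714 Mpc


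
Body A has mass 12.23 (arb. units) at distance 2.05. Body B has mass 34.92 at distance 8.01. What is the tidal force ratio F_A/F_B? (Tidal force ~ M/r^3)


Ratio = (M1/r1^3) / (M2/r2^3) = (12.23/2.05^3) / (34.92/8.01^3) = 20.8924

20.8924


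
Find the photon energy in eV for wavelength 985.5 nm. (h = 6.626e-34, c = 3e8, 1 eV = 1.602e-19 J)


E = hc/lambda = 6.626e-34 * 3e8 / 9.855e-07 = 2.017e-19 J = 1.2591 eV

1.2591 eV
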